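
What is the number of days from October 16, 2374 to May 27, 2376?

October 16, 2374 → October 16, 2375: 365 days.
October 2375: 31 − 16 = 15 days remain.
Then November (30), December (31), January (31), February 2376 (29), March (31), April (30): 30 + 31 + 31 + 29 + 31 + 30 = 182 days.
May 1–27, 2376: 27 days.
Residual: 224 days.
Total: 589 days.

589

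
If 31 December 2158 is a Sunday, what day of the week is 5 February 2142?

Count forward from the earlier date (February 5, 2142) to the later (December 31, 2158):
From February 5, 2142 to February 5, 2158: 16 years, of which 4 contain a Feb 29 — 12×365 + 4×366 = 5844 days.
February 2158: 28 − 5 = 23 days remain (2158 is not a leap year, so February has 28 days).
Then 9 full months totalling 275 days.
December 1–31, 2158: 31 days.
Residual: 329 days.
Total: 6173 days.
6173 mod 7 = 6, so 6 days before Sunday is Monday.

Monday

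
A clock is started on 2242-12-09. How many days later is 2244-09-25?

656

December 2242: 31 − 9 = 22 days remain.
Then 20 full months totalling 609 days.
September 1–25, 2244: 25 days.
Total: 22 + 609 + 25 = 656 days.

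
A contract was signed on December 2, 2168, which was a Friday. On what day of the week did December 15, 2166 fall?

Monday

Count forward from the earlier date (December 15, 2166) to the later (December 2, 2168):
December 2166: 31 − 15 = 16 days remain.
Then 23 full months totalling 700 days.
December 1–2, 2168: 2 days.
Total: 16 + 700 + 2 = 718 days.
718 mod 7 = 4, so 4 days before Friday is Monday.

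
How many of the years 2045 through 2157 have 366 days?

Years divisible by 4: 2048, 2052, …, 2156 — 28 in all.
Of these, 2100 is divisible by 100 but not 400, so not leap.
Leap years: 28 − 1 = 27.

27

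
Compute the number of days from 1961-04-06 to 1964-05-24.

1144

April 6, 1961 → April 6, 1962: 365 days.
April 6, 1962 → April 6, 1963: 365 days.
April 6, 1963 → April 6, 1964: 366 days (1964 is a leap year).
April 1964: 30 − 6 = 24 days remain.
May 1–24, 1964: 24 days.
Residual: 48 days.
Total: 1144 days.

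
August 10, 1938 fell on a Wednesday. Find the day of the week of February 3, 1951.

From August 10, 1938 to August 10, 1950: 12 years, of which 3 contain a Feb 29 — 9×365 + 3×366 = 4383 days.
August 1950: 31 − 10 = 21 days remain.
Then September (30), October (31), November (30), December (31), January (31): 30 + 31 + 30 + 31 + 31 = 153 days.
February 1–3, 1951: 3 days (1951 is not a leap year).
Residual: 177 days.
Total: 4560 days.
4560 mod 7 = 3, so 3 days after Wednesday is Saturday.

Saturday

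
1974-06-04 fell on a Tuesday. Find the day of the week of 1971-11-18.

Thursday

Count forward from the earlier date (November 18, 1971) to the later (June 4, 1974):
November 18, 1971 → November 18, 1972: 366 days (1972 is a leap year).
November 18, 1972 → November 18, 1973: 365 days.
November 1973: 30 − 18 = 12 days remain.
Then December (31), January (31), February 1974 (28), March (31), April (30), May (31): 31 + 31 + 28 + 31 + 30 + 31 = 182 days.
June 1–4, 1974: 4 days.
Residual: 198 days.
Total: 929 days.
929 mod 7 = 5, so 5 days before Tuesday is Thursday.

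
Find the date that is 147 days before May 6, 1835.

December 10, 1834

Count 147 days before May 6, 1835:
December 1834: 31 − 10 = 21 days remain.
Then January (31), February 1835 (28), March (31), April (30): 31 + 28 + 31 + 30 = 120 days.
May 1–6, 1835: 6 days.
Total: 21 + 120 + 6 = 147 days.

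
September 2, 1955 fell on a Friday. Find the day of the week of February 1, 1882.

Wednesday

Count forward from the earlier date (February 1, 1882) to the later (September 2, 1955):
From February 1, 1882 to February 1, 1955: 73 years, of which 17 contain a Feb 29 — 56×365 + 17×366 = 26662 days.
(1900 is not a leap year (divisible by 100 but not 400).)
February 1955: 28 − 1 = 27 days remain (1955 is not a leap year, so February has 28 days).
Then March (31), April (30), May (31), June (30), July (31), August (31): 31 + 30 + 31 + 30 + 31 + 31 = 184 days.
September 1–2, 1955: 2 days.
Residual: 213 days.
Total: 26875 days.
26875 mod 7 = 2, so 2 days before Friday is Wednesday.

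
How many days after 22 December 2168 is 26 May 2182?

From December 22, 2168 to December 22, 2181: 13 years, of which 3 contain a Feb 29 — 10×365 + 3×366 = 4748 days.
December 2181: 31 − 22 = 9 days remain.
Then January (31), February 2182 (28), March (31), April (30): 31 + 28 + 31 + 30 = 120 days.
May 1–26, 2182: 26 days.
Residual: 155 days.
Total: 4903 days.

4903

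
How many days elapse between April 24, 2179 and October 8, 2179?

April 2179: 30 − 24 = 6 days remain.
Then May (31), June (30), July (31), August (31), September (30): 31 + 30 + 31 + 31 + 30 = 153 days.
October 1–8, 2179: 8 days.
Total: 6 + 153 + 8 = 167 days.

167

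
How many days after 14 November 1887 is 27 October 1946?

21531

Day-of-year of November 14, 1887: 318.
Day-of-year of October 27, 1946: 300.
1887 has 365 days, so 365 − 318 = 47 days remain in 1887.
Full years 1888–1945: 44 common + 14 leap = 44×365 + 14×366 = 21184 days.
Total: 47 + 21184 + 300 = 21531 days.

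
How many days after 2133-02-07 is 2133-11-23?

February 2133: 28 − 7 = 21 days remain (2133 is not a leap year, so February has 28 days).
Then March (31), April (30), May (31), June (30), July (31), August (31), September (30), October (31): 31 + 30 + 31 + 30 + 31 + 31 + 30 + 31 = 245 days.
November 1–23, 2133: 23 days.
Total: 21 + 245 + 23 = 289 days.

289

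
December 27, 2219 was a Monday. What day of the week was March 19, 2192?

Count forward from the earlier date (March 19, 2192) to the later (December 27, 2219):
Day-of-year of March 19, 2192: 79.
Day-of-year of December 27, 2219: 361.
2192 has 366 days, so 366 − 79 = 287 days remain in 2192.
Full years 2193–2218: 21 common + 5 leap = 21×365 + 5×366 = 9495 days.
Total: 287 + 9495 + 361 = 10143 days.
10143 is a multiple of 7, so March 19, 2192 falls on the same weekday: Monday.

Monday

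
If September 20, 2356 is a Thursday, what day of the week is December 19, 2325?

Saturday

Count forward from the earlier date (December 19, 2325) to the later (September 20, 2356):
From December 19, 2325 to December 19, 2355: 30 years, of which 7 contain a Feb 29 — 23×365 + 7×366 = 10957 days.
December 2355: 31 − 19 = 12 days remain.
Then January (31), February 2356 (29), March (31), April (30), May (31), June (30), July (31), August (31): 31 + 29 + 31 + 30 + 31 + 30 + 31 + 31 = 244 days.
September 1–20, 2356: 20 days.
Residual: 276 days.
Total: 11233 days.
11233 mod 7 = 5, so 5 days before Thursday is Saturday.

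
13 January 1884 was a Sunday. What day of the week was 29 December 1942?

From January 13, 1884 to January 13, 1942: 58 years, of which 14 contain a Feb 29 — 44×365 + 14×366 = 21184 days.
(1900 is not a leap year (divisible by 100 but not 400).)
January 1942: 31 − 13 = 18 days remain.
Then 10 full months totalling 303 days.
December 1–29, 1942: 29 days.
Residual: 350 days.
Total: 21534 days.
21534 mod 7 = 2, so 2 days after Sunday is Tuesday.

Tuesday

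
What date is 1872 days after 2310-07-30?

2315-09-14

Count 1872 days after July 30, 2310:
Day-of-year of July 30, 2310: 211.
Day-of-year of September 14, 2315: 257.
2310 has 365 days, so 365 − 211 = 154 days remain in 2310.
Full years: 2311: 365; 2312: 366; 2313: 365; 2314: 365. Sum = 1461.
Total: 154 + 1461 + 257 = 1872 days.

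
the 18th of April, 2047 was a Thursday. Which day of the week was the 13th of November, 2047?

Wednesday

April 2047: 30 − 18 = 12 days remain.
Then May (31), June (30), July (31), August (31), September (30), October (31): 31 + 30 + 31 + 31 + 30 + 31 = 184 days.
November 1–13, 2047: 13 days.
Total: 12 + 184 + 13 = 209 days.
209 mod 7 = 6, so 6 days after Thursday is Wednesday.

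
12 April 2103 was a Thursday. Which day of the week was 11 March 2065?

Wednesday

Count forward from the earlier date (March 11, 2065) to the later (April 12, 2103):
From March 11, 2065 to March 11, 2103: 38 years, of which 8 contain a Feb 29 — 30×365 + 8×366 = 13878 days.
(2100 is not a leap year (divisible by 100 but not 400).)
March 2103: 31 − 11 = 20 days remain.
April 1–12, 2103: 12 days.
Residual: 32 days.
Total: 13910 days.
13910 mod 7 = 1, so 1 day before Thursday is Wednesday.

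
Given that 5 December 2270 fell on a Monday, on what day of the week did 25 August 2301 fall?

Sunday

Day-of-year of December 5, 2270: 339.
Day-of-year of August 25, 2301: 237.
2270 has 365 days, so 365 − 339 = 26 days remain in 2270.
Full years 2271–2300: 23 common + 7 leap = 23×365 + 7×366 = 10957 days.
Total: 26 + 10957 + 237 = 11220 days.
11220 mod 7 = 6, so 6 days after Monday is Sunday.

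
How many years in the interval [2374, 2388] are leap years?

Years divisible by 4 in [2374, 2388]: 2376, 2380, 2384, 2388.
No century exceptions apply. Count: 4.

4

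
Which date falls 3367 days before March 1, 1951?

December 11, 1941

Count 3367 days before March 1, 1951:
Day-of-year of December 11, 1941: 345.
Day-of-year of March 1, 1951: 60.
1941 has 365 days, so 365 − 345 = 20 days remain in 1941.
Full years 1942–1950: 7 common + 2 leap = 7×365 + 2×366 = 3287 days.
Total: 20 + 3287 + 60 = 3367 days.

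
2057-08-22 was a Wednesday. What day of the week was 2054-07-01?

Count forward from the earlier date (July 1, 2054) to the later (August 22, 2057):
July 1, 2054 → July 1, 2055: 365 days.
July 1, 2055 → July 1, 2056: 366 days (2056 is a leap year).
July 1, 2056 → July 1, 2057: 365 days.
July 2057: 31 − 1 = 30 days remain.
August 1–22, 2057: 22 days.
Residual: 52 days.
Total: 1148 days.
1148 is a multiple of 7, so 2054-07-01 falls on the same weekday: Wednesday.

Wednesday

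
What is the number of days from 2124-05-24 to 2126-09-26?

May 2124: 31 − 24 = 7 days remain.
Then 27 full months totalling 822 days.
September 1–26, 2126: 26 days.
Total: 7 + 822 + 26 = 855 days.

855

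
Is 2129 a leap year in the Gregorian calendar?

No

2129 is not a leap year.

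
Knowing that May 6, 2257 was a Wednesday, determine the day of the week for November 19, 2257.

May 2257: 31 − 6 = 25 days remain.
Then June (30), July (31), August (31), September (30), October (31): 30 + 31 + 31 + 30 + 31 = 153 days.
November 1–19, 2257: 19 days.
Total: 25 + 153 + 19 = 197 days.
197 mod 7 = 1, so 1 day after Wednesday is Thursday.

Thursday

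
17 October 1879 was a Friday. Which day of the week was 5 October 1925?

Monday

From October 17, 1879 to October 17, 1924: 45 years, of which 11 contain a Feb 29 — 34×365 + 11×366 = 16436 days.
(1900 is not a leap year (divisible by 100 but not 400).)
October 1924: 31 − 17 = 14 days remain.
Then 11 full months totalling 334 days.
October 1–5, 1925: 5 days.
Residual: 353 days.
Total: 16789 days.
16789 mod 7 = 3, so 3 days after Friday is Monday.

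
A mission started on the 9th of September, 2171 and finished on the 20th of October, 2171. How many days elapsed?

September 2171: 30 − 9 = 21 days remain.
October 1–20, 2171: 20 days.
Total: 21 + 20 = 41 days.

41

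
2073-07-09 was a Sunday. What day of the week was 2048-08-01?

Count forward from the earlier date (August 1, 2048) to the later (July 9, 2073):
From August 1, 2048 to August 1, 2072: 24 years, of which 6 contain a Feb 29 — 18×365 + 6×366 = 8766 days.
August 2072: 31 − 1 = 30 days remain.
Then 10 full months totalling 303 days.
July 1–9, 2073: 9 days.
Residual: 342 days.
Total: 9108 days.
9108 mod 7 = 1, so 1 day before Sunday is Saturday.

Saturday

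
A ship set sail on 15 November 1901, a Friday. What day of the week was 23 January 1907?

November 15, 1901 → November 15, 1902: 365 days.
November 15, 1902 → November 15, 1903: 365 days.
November 15, 1903 → November 15, 1904: 366 days (1904 is a leap year).
November 15, 1904 → November 15, 1905: 365 days.
November 15, 1905 → November 15, 1906: 365 days.
November 1906: 30 − 15 = 15 days remain.
Then December (31): 31 days.
January 1–23, 1907: 23 days.
Residual: 69 days.
Total: 1895 days.
1895 mod 7 = 5, so 5 days after Friday is Wednesday.

Wednesday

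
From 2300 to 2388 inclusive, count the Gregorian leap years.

22

Years divisible by 4: 2300, 2304, …, 2388 — 23 in all.
Of these, 2300 is divisible by 100 but not 400, so not leap.
Leap years: 23 − 1 = 22.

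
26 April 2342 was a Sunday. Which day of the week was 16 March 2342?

Count forward from the earlier date (March 16, 2342) to the later (April 26, 2342):
March 2342: 31 − 16 = 15 days remain.
April 1–26, 2342: 26 days.
Total: 15 + 26 = 41 days.
41 mod 7 = 6, so 6 days before Sunday is Monday.

Monday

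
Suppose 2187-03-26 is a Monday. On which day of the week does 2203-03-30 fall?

Day-of-year of March 26, 2187: 85.
Day-of-year of March 30, 2203: 89.
2187 has 365 days, so 365 − 85 = 280 days remain in 2187.
Full years 2188–2202: 12 common + 3 leap = 12×365 + 3×366 = 5478 days.
Total: 280 + 5478 + 89 = 5847 days.
5847 mod 7 = 2, so 2 days after Monday is Wednesday.

Wednesday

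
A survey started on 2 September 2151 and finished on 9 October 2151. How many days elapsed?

September 2151: 30 − 2 = 28 days remain.
October 1–9, 2151: 9 days.
Total: 28 + 9 = 37 days.

37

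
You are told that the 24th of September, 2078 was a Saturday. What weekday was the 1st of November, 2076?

Count forward from the earlier date (November 1, 2076) to the later (September 24, 2078):
Day-of-year of November 1, 2076: 306.
Day-of-year of September 24, 2078: 267.
2076 has 366 days, so 366 − 306 = 60 days remain in 2076.
Full years: 2077: 365. Sum = 365.
Total: 60 + 365 + 267 = 692 days.
692 mod 7 = 6, so 6 days before Saturday is Sunday.

Sunday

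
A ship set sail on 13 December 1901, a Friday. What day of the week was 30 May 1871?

Tuesday

Count forward from the earlier date (May 30, 1871) to the later (December 13, 1901):
Day-of-year of May 30, 1871: 150.
Day-of-year of December 13, 1901: 347.
1871 has 365 days, so 365 − 150 = 215 days remain in 1871.
Full years 1872–1900: 22 common + 7 leap = 22×365 + 7×366 = 10592 days.
Total: 215 + 10592 + 347 = 11154 days.
11154 mod 7 = 3, so 3 days before Friday is Tuesday.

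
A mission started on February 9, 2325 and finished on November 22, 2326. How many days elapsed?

651

February 2325: 28 − 9 = 19 days remain (2325 is not a leap year, so February has 28 days).
Then 20 full months totalling 610 days.
November 1–22, 2326: 22 days.
Total: 19 + 610 + 22 = 651 days.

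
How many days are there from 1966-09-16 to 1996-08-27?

Day-of-year of September 16, 1966: 259.
Day-of-year of August 27, 1996: 240.
1966 has 365 days, so 365 − 259 = 106 days remain in 1966.
Full years 1967–1995: 22 common + 7 leap = 22×365 + 7×366 = 10592 days.
Total: 106 + 10592 + 240 = 10938 days.

10938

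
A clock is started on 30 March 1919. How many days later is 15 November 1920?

March 1919: 31 − 30 = 1 day remains.
Then 19 full months totalling 580 days.
November 1–15, 1920: 15 days.
Total: 1 + 580 + 15 = 596 days.

596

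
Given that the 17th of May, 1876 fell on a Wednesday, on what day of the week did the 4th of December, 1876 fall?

May 1876: 31 − 17 = 14 days remain.
Then June (30), July (31), August (31), September (30), October (31), November (30): 30 + 31 + 31 + 30 + 31 + 30 = 183 days.
December 1–4, 1876: 4 days.
Total: 14 + 183 + 4 = 201 days.
201 mod 7 = 5, so 5 days after Wednesday is Monday.

Monday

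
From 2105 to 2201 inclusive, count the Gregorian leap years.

23

Years divisible by 4: 2108, 2112, …, 2200 — 24 in all.
Of these, 2200 is divisible by 100 but not 400, so not leap.
Leap years: 24 − 1 = 23.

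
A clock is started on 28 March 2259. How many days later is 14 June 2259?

78

March 2259: 31 − 28 = 3 days remain.
Then April (30), May (31): 30 + 31 = 61 days.
June 1–14, 2259: 14 days.
Total: 3 + 61 + 14 = 78 days.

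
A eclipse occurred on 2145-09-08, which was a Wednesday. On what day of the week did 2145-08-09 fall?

Count forward from the earlier date (August 9, 2145) to the later (September 8, 2145):
August 2145: 31 − 9 = 22 days remain.
September 1–8, 2145: 8 days.
Total: 22 + 8 = 30 days.
30 mod 7 = 2, so 2 days before Wednesday is Monday.

Monday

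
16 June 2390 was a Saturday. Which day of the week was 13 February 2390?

Tuesday

Count forward from the earlier date (February 13, 2390) to the later (June 16, 2390):
February 2390: 28 − 13 = 15 days remain (2390 is not a leap year, so February has 28 days).
Then March (31), April (30), May (31): 31 + 30 + 31 = 92 days.
June 1–16, 2390: 16 days.
Total: 15 + 92 + 16 = 123 days.
123 mod 7 = 4, so 4 days before Saturday is Tuesday.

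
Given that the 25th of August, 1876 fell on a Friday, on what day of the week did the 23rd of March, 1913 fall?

Sunday

From August 25, 1876 to August 25, 1912: 36 years, of which 8 contain a Feb 29 — 28×365 + 8×366 = 13148 days.
(1900 is not a leap year (divisible by 100 but not 400).)
August 1912: 31 − 25 = 6 days remain.
Then September (30), October (31), November (30), December (31), January (31), February 1913 (28): 30 + 31 + 30 + 31 + 31 + 28 = 181 days.
March 1–23, 1913: 23 days.
Residual: 210 days.
Total: 13358 days.
13358 mod 7 = 2, so 2 days after Friday is Sunday.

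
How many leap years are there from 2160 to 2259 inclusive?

24

Years divisible by 4: 2160, 2164, …, 2256 — 25 in all.
Of these, 2200 is divisible by 100 but not 400, so not leap.
Leap years: 25 − 1 = 24.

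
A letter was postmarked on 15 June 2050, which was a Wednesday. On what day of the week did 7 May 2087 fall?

Day-of-year of June 15, 2050: 166.
Day-of-year of May 7, 2087: 127.
2050 has 365 days, so 365 − 166 = 199 days remain in 2050.
Full years 2051–2086: 27 common + 9 leap = 27×365 + 9×366 = 13149 days.
Total: 199 + 13149 + 127 = 13475 days.
13475 is a multiple of 7, so 7 May 2087 falls on the same weekday: Wednesday.

Wednesday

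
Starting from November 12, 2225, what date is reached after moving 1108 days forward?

November 24, 2228

Count 1108 days after November 12, 2225:
Day-of-year of November 12, 2225: 316.
Day-of-year of November 24, 2228: 329.
2225 has 365 days, so 365 − 316 = 49 days remain in 2225.
Full years: 2226: 365; 2227: 365. Sum = 730.
Total: 49 + 730 + 329 = 1108 days.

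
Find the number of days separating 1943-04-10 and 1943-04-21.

Within April 1943: 21 − 10 = 11 days.

11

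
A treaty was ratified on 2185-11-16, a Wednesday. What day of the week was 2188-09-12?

Friday

Day-of-year of November 16, 2185: 320.
Day-of-year of September 12, 2188: 256.
2185 has 365 days, so 365 − 320 = 45 days remain in 2185.
Full years: 2186: 365; 2187: 365. Sum = 730.
Total: 45 + 730 + 256 = 1031 days.
1031 mod 7 = 2, so 2 days after Wednesday is Friday.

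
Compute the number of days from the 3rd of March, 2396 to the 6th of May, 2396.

March 2396: 31 − 3 = 28 days remain.
Then April (30): 30 days.
May 1–6, 2396: 6 days.
Total: 28 + 30 + 6 = 64 days.

64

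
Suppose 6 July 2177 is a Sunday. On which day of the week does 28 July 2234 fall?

From July 6, 2177 to July 6, 2234: 57 years, of which 13 contain a Feb 29 — 44×365 + 13×366 = 20818 days.
(2200 is not a leap year (divisible by 100 but not 400).)
Within July 2234: 28 − 6 = 22 days.
Total: 20840 days.
20840 mod 7 = 1, so 1 day after Sunday is Monday.

Monday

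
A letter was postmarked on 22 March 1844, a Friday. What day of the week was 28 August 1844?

Wednesday

March 1844: 31 − 22 = 9 days remain.
Then April (30), May (31), June (30), July (31): 30 + 31 + 30 + 31 = 122 days.
August 1–28, 1844: 28 days.
Total: 9 + 122 + 28 = 159 days.
159 mod 7 = 5, so 5 days after Friday is Wednesday.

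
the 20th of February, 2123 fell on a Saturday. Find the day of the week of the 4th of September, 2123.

February 2123: 28 − 20 = 8 days remain (2123 is not a leap year, so February has 28 days).
Then March (31), April (30), May (31), June (30), July (31), August (31): 31 + 30 + 31 + 30 + 31 + 31 = 184 days.
September 1–4, 2123: 4 days.
Total: 8 + 184 + 4 = 196 days.
196 is a multiple of 7, so the 4th of September, 2123 falls on the same weekday: Saturday.

Saturday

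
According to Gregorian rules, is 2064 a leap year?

Yes

2064 is a leap year.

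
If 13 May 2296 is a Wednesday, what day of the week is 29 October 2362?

Monday

Day-of-year of May 13, 2296: 134.
Day-of-year of October 29, 2362: 302.
2296 has 366 days, so 366 − 134 = 232 days remain in 2296.
Full years 2297–2361: 50 common + 15 leap = 50×365 + 15×366 = 23740 days.
Total: 232 + 23740 + 302 = 24274 days.
24274 mod 7 = 5, so 5 days after Wednesday is Monday.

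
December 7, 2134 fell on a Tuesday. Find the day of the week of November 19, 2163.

From December 7, 2134 to December 7, 2162: 28 years, of which 7 contain a Feb 29 — 21×365 + 7×366 = 10227 days.
December 2162: 31 − 7 = 24 days remain.
Then 10 full months totalling 304 days.
November 1–19, 2163: 19 days.
Residual: 347 days.
Total: 10574 days.
10574 mod 7 = 4, so 4 days after Tuesday is Saturday.

Saturday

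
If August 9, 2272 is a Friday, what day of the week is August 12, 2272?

Within August 2272: 12 − 9 = 3 days.
3 mod 7 = 3, so 3 days after Friday is Monday.

Monday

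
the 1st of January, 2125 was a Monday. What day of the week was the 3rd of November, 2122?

Tuesday

Count forward from the earlier date (November 3, 2122) to the later (January 1, 2125):
Day-of-year of November 3, 2122: 307.
Day-of-year of January 1, 2125: 1.
2122 has 365 days, so 365 − 307 = 58 days remain in 2122.
Full years: 2123: 365; 2124: 366. Sum = 731.
Total: 58 + 731 + 1 = 790 days.
790 mod 7 = 6, so 6 days before Monday is Tuesday.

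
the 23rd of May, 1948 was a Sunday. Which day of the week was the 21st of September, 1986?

Day-of-year of May 23, 1948: 144.
Day-of-year of September 21, 1986: 264.
1948 has 366 days, so 366 − 144 = 222 days remain in 1948.
Full years 1949–1985: 28 common + 9 leap = 28×365 + 9×366 = 13514 days.
Total: 222 + 13514 + 264 = 14000 days.
14000 is a multiple of 7, so the 21st of September, 1986 falls on the same weekday: Sunday.

Sunday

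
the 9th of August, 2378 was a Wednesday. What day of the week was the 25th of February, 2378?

Saturday

Count forward from the earlier date (February 25, 2378) to the later (August 9, 2378):
February 2378: 28 − 25 = 3 days remain (2378 is not a leap year, so February has 28 days).
Then March (31), April (30), May (31), June (30), July (31): 31 + 30 + 31 + 30 + 31 = 153 days.
August 1–9, 2378: 9 days.
Total: 3 + 153 + 9 = 165 days.
165 mod 7 = 4, so 4 days before Wednesday is Saturday.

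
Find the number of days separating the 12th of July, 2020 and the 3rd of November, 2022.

Day-of-year of July 12, 2020: 194.
Day-of-year of November 3, 2022: 307.
2020 has 366 days, so 366 − 194 = 172 days remain in 2020.
Full years: 2021: 365. Sum = 365.
Total: 172 + 365 + 307 = 844 days.

844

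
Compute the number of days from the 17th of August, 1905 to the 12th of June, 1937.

11622

Day-of-year of August 17, 1905: 229.
Day-of-year of June 12, 1937: 163.
1905 has 365 days, so 365 − 229 = 136 days remain in 1905.
Full years 1906–1936: 23 common + 8 leap = 23×365 + 8×366 = 11323 days.
Total: 136 + 11323 + 163 = 11622 days.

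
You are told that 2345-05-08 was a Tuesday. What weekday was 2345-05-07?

Monday

Count forward from the earlier date (May 7, 2345) to the later (May 8, 2345):
Within May 2345: 8 − 7 = 1 day.
1 mod 7 = 1, so 1 day before Tuesday is Monday.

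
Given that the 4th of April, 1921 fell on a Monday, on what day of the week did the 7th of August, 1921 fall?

Sunday

April 1921: 30 − 4 = 26 days remain.
Then May (31), June (30), July (31): 31 + 30 + 31 = 92 days.
August 1–7, 1921: 7 days.
Total: 26 + 92 + 7 = 125 days.
125 mod 7 = 6, so 6 days after Monday is Sunday.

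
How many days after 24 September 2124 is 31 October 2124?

37

September 2124: 30 − 24 = 6 days remain.
October 1–31, 2124: 31 days.
Total: 6 + 31 = 37 days.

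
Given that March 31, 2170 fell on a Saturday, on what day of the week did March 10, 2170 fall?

Saturday

Count forward from the earlier date (March 10, 2170) to the later (March 31, 2170):
Within March 2170: 31 − 10 = 21 days.
21 is a multiple of 7, so March 10, 2170 falls on the same weekday: Saturday.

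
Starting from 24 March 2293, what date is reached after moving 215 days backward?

21 August 2292

Count 215 days before March 24, 2293:
Day-of-year of August 21, 2292: 234.
Day-of-year of March 24, 2293: 83.
2292 has 366 days, so 366 − 234 = 132 days remain in 2292.
Total: 132 + 83 = 215 days.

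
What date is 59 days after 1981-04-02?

1981-05-31

Count 59 days after April 2, 1981:
April 1981: 30 − 2 = 28 days remain.
May 1–31, 1981: 31 days.
Total: 28 + 31 = 59 days.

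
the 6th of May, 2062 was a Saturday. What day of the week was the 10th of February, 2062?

Count forward from the earlier date (February 10, 2062) to the later (May 6, 2062):
February 2062: 28 − 10 = 18 days remain (2062 is not a leap year, so February has 28 days).
Then March (31), April (30): 31 + 30 = 61 days.
May 1–6, 2062: 6 days.
Total: 18 + 61 + 6 = 85 days.
85 mod 7 = 1, so 1 day before Saturday is Friday.

Friday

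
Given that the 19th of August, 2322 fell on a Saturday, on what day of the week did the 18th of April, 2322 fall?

Tuesday

Count forward from the earlier date (April 18, 2322) to the later (August 19, 2322):
April 2322: 30 − 18 = 12 days remain.
Then May (31), June (30), July (31): 31 + 30 + 31 = 92 days.
August 1–19, 2322: 19 days.
Total: 12 + 92 + 19 = 123 days.
123 mod 7 = 4, so 4 days before Saturday is Tuesday.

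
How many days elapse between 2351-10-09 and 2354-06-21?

October 9, 2351 → October 9, 2352: 366 days (2352 is a leap year).
October 9, 2352 → October 9, 2353: 365 days.
October 2353: 31 − 9 = 22 days remain.
Then November (30), December (31), January (31), February 2354 (28), March (31), April (30), May (31): 30 + 31 + 31 + 28 + 31 + 30 + 31 = 212 days.
June 1–21, 2354: 21 days.
Residual: 255 days.
Total: 986 days.

986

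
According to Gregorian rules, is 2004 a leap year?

2004 is a leap year.

Yes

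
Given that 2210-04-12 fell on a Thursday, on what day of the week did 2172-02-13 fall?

Count forward from the earlier date (February 13, 2172) to the later (April 12, 2210):
From February 13, 2172 to February 13, 2210: 38 years, of which 9 contain a Feb 29 — 29×365 + 9×366 = 13879 days.
(2200 is not a leap year (divisible by 100 but not 400).)
February 2210: 28 − 13 = 15 days remain (2210 is not a leap year, so February has 28 days).
Then March (31): 31 days.
April 1–12, 2210: 12 days.
Residual: 58 days.
Total: 13937 days.
13937 is a multiple of 7, so 2172-02-13 falls on the same weekday: Thursday.

Thursday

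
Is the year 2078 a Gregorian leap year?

No

2078 is not a leap year.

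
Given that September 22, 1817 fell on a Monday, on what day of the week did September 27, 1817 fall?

Saturday

Within September 1817: 27 − 22 = 5 days.
5 mod 7 = 5, so 5 days after Monday is Saturday.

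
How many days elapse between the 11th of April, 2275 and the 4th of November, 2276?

573

April 2275: 30 − 11 = 19 days remain.
Then 18 full months totalling 550 days.
November 1–4, 2276: 4 days.
Total: 19 + 550 + 4 = 573 days.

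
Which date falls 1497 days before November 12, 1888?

October 7, 1884

Count 1497 days before November 12, 1888:
October 7, 1884 → October 7, 1885: 365 days.
October 7, 1885 → October 7, 1886: 365 days.
October 7, 1886 → October 7, 1887: 365 days.
October 7, 1887 → October 7, 1888: 366 days (1888 is a leap year).
October 1888: 31 − 7 = 24 days remain.
November 1–12, 1888: 12 days.
Residual: 36 days.
Total: 1497 days.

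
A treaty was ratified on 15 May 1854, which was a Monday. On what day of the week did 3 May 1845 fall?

Count forward from the earlier date (May 3, 1845) to the later (May 15, 1854):
Day-of-year of May 3, 1845: 123.
Day-of-year of May 15, 1854: 135.
1845 has 365 days, so 365 − 123 = 242 days remain in 1845.
Full years 1846–1853: 6 common + 2 leap = 6×365 + 2×366 = 2922 days.
Total: 242 + 2922 + 135 = 3299 days.
3299 mod 7 = 2, so 2 days before Monday is Saturday.

Saturday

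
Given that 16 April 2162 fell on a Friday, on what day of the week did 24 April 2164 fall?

Tuesday

April 16, 2162 → April 16, 2163: 365 days.
April 16, 2163 → April 16, 2164: 366 days (2164 is a leap year).
Within April 2164: 24 − 16 = 8 days.
Total: 739 days.
739 mod 7 = 4, so 4 days after Friday is Tuesday.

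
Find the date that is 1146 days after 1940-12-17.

1944-02-06

Count 1146 days after December 17, 1940:
December 17, 1940 → December 17, 1941: 365 days.
December 17, 1941 → December 17, 1942: 365 days.
December 17, 1942 → December 17, 1943: 365 days.
December 1943: 31 − 17 = 14 days remain.
Then January (31): 31 days.
February 1–6, 1944: 6 days (1944 is a leap year).
Residual: 51 days.
Total: 1146 days.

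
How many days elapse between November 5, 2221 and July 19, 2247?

9387

From November 5, 2221 to November 5, 2246: 25 years, of which 6 contain a Feb 29 — 19×365 + 6×366 = 9131 days.
November 2246: 30 − 5 = 25 days remain.
Then December (31), January (31), February 2247 (28), March (31), April (30), May (31), June (30): 31 + 31 + 28 + 31 + 30 + 31 + 30 = 212 days.
July 1–19, 2247: 19 days.
Residual: 256 days.
Total: 9387 days.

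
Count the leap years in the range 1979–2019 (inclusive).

Years divisible by 4 in [1979, 2019]: 1980, 1984, 1988, 1992, 1996, 2000, 2004, 2008, 2012, 2016.
2000 is divisible by 400, so still leap.
No century exceptions apply. Count: 10.

10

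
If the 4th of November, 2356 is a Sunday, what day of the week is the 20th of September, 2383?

Tuesday

Day-of-year of November 4, 2356: 309.
Day-of-year of September 20, 2383: 263.
2356 has 366 days, so 366 − 309 = 57 days remain in 2356.
Full years 2357–2382: 20 common + 6 leap = 20×365 + 6×366 = 9496 days.
Total: 57 + 9496 + 263 = 9816 days.
9816 mod 7 = 2, so 2 days after Sunday is Tuesday.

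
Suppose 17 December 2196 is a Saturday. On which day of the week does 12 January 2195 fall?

Monday

Count forward from the earlier date (January 12, 2195) to the later (December 17, 2196):
January 12, 2195 → January 12, 2196: 365 days.
January 2196: 31 − 12 = 19 days remain.
Then 10 full months totalling 304 days.
December 1–17, 2196: 17 days.
Residual: 340 days.
Total: 705 days.
705 mod 7 = 5, so 5 days before Saturday is Monday.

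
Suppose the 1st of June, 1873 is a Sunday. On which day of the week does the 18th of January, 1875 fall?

Monday

June 1873: 30 − 1 = 29 days remain.
Then 18 full months totalling 549 days.
January 1–18, 1875: 18 days.
Total: 29 + 549 + 18 = 596 days.
596 mod 7 = 1, so 1 day after Sunday is Monday.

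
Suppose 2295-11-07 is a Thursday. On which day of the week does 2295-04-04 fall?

Thursday

Count forward from the earlier date (April 4, 2295) to the later (November 7, 2295):
April 2295: 30 − 4 = 26 days remain.
Then May (31), June (30), July (31), August (31), September (30), October (31): 31 + 30 + 31 + 31 + 30 + 31 = 184 days.
November 1–7, 2295: 7 days.
Total: 26 + 184 + 7 = 217 days.
217 is a multiple of 7, so 2295-04-04 falls on the same weekday: Thursday.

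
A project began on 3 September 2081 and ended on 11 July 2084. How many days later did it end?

September 3, 2081 → September 3, 2082: 365 days.
September 3, 2082 → September 3, 2083: 365 days.
September 2083: 30 − 3 = 27 days remain.
Then 9 full months totalling 274 days.
July 1–11, 2084: 11 days.
Residual: 312 days.
Total: 1042 days.

1042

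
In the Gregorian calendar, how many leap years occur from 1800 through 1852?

13

Years divisible by 4: 1800, 1804, …, 1852 — 14 in all.
Of these, 1800 is divisible by 100 but not 400, so not leap.
Leap years: 14 − 1 = 13.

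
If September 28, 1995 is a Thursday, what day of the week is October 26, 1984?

Count forward from the earlier date (October 26, 1984) to the later (September 28, 1995):
Day-of-year of October 26, 1984: 300.
Day-of-year of September 28, 1995: 271.
1984 has 366 days, so 366 − 300 = 66 days remain in 1984.
Full years 1985–1994: 8 common + 2 leap = 8×365 + 2×366 = 3652 days.
Total: 66 + 3652 + 271 = 3989 days.
3989 mod 7 = 6, so 6 days before Thursday is Friday.

Friday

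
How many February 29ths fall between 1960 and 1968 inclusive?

3

Years divisible by 4 in [1960, 1968]: 1960, 1964, 1968.
No century exceptions apply. Count: 3.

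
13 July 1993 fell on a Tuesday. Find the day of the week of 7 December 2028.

Thursday

Day-of-year of July 13, 1993: 194.
Day-of-year of December 7, 2028: 342.
1993 has 365 days, so 365 − 194 = 171 days remain in 1993.
Full years 1994–2027: 26 common + 8 leap = 26×365 + 8×366 = 12418 days.
Total: 171 + 12418 + 342 = 12931 days.
12931 mod 7 = 2, so 2 days after Tuesday is Thursday.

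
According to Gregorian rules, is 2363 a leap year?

No

2363 is not a leap year.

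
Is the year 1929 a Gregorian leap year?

1929 is not a leap year.

No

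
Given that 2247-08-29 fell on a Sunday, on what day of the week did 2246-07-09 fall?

Count forward from the earlier date (July 9, 2246) to the later (August 29, 2247):
July 9, 2246 → July 9, 2247: 365 days.
July 2247: 31 − 9 = 22 days remain.
August 1–29, 2247: 29 days.
Residual: 51 days.
Total: 416 days.
416 mod 7 = 3, so 3 days before Sunday is Thursday.

Thursday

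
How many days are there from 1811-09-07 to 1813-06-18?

September 7, 1811 → September 7, 1812: 366 days (1812 is a leap year).
September 1812: 30 − 7 = 23 days remain.
Then October (31), November (30), December (31), January (31), February 1813 (28), March (31), April (30), May (31): 31 + 30 + 31 + 31 + 28 + 31 + 30 + 31 = 243 days.
June 1–18, 1813: 18 days.
Residual: 284 days.
Total: 650 days.

650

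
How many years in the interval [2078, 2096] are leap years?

Years divisible by 4 in [2078, 2096]: 2080, 2084, 2088, 2092, 2096.
No century exceptions apply. Count: 5.

5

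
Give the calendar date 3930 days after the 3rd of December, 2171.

the 6th of September, 2182

Count 3930 days after December 3, 2171:
From December 3, 2171 to December 3, 2181: 10 years, of which 3 contain a Feb 29 — 7×365 + 3×366 = 3653 days.
December 2181: 31 − 3 = 28 days remain.
Then January (31), February 2182 (28), March (31), April (30), May (31), June (30), July (31), August (31): 31 + 28 + 31 + 30 + 31 + 30 + 31 + 31 = 243 days.
September 1–6, 2182: 6 days.
Residual: 277 days.
Total: 3930 days.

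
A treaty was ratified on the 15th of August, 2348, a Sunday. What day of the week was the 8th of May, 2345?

Tuesday

Count forward from the earlier date (May 8, 2345) to the later (August 15, 2348):
Day-of-year of May 8, 2345: 128.
Day-of-year of August 15, 2348: 228.
2345 has 365 days, so 365 − 128 = 237 days remain in 2345.
Full years: 2346: 365; 2347: 365. Sum = 730.
Total: 237 + 730 + 228 = 1195 days.
1195 mod 7 = 5, so 5 days before Sunday is Tuesday.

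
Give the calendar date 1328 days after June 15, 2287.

February 2, 2291

Count 1328 days after June 15, 2287:
June 15, 2287 → June 15, 2288: 366 days (2288 is a leap year).
June 15, 2288 → June 15, 2289: 365 days.
June 15, 2289 → June 15, 2290: 365 days.
June 2290: 30 − 15 = 15 days remain.
Then July (31), August (31), September (30), October (31), November (30), December (31), January (31): 31 + 31 + 30 + 31 + 30 + 31 + 31 = 215 days.
February 1–2, 2291: 2 days (2291 is not a leap year).
Residual: 232 days.
Total: 1328 days.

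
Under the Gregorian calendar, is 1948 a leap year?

1948 is a leap year.

Yes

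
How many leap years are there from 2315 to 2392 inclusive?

20

Years divisible by 4: 2316, 2320, …, 2392 — 20 in all.
No century exceptions apply. Count: 20.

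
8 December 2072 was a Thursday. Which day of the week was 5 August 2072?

Friday

Count forward from the earlier date (August 5, 2072) to the later (December 8, 2072):
August 2072: 31 − 5 = 26 days remain.
Then September (30), October (31), November (30): 30 + 31 + 30 = 91 days.
December 1–8, 2072: 8 days.
Total: 26 + 91 + 8 = 125 days.
125 mod 7 = 6, so 6 days before Thursday is Friday.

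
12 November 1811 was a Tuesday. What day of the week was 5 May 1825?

Day-of-year of November 12, 1811: 316.
Day-of-year of May 5, 1825: 125.
1811 has 365 days, so 365 − 316 = 49 days remain in 1811.
Full years 1812–1824: 9 common + 4 leap = 9×365 + 4×366 = 4749 days.
Total: 49 + 4749 + 125 = 4923 days.
4923 mod 7 = 2, so 2 days after Tuesday is Thursday.

Thursday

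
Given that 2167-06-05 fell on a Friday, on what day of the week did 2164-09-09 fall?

Count forward from the earlier date (September 9, 2164) to the later (June 5, 2167):
Day-of-year of September 9, 2164: 253.
Day-of-year of June 5, 2167: 156.
2164 has 366 days, so 366 − 253 = 113 days remain in 2164.
Full years: 2165: 365; 2166: 365. Sum = 730.
Total: 113 + 730 + 156 = 999 days.
999 mod 7 = 5, so 5 days before Friday is Sunday.

Sunday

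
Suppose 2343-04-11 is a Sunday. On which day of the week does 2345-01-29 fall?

Day-of-year of April 11, 2343: 101.
Day-of-year of January 29, 2345: 29.
2343 has 365 days, so 365 − 101 = 264 days remain in 2343.
Full years: 2344: 366. Sum = 366.
Total: 264 + 366 + 29 = 659 days.
659 mod 7 = 1, so 1 day after Sunday is Monday.

Monday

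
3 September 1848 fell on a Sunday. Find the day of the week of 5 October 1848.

Thursday

September 1848: 30 − 3 = 27 days remain.
October 1–5, 1848: 5 days.
Total: 27 + 5 = 32 days.
32 mod 7 = 4, so 4 days after Sunday is Thursday.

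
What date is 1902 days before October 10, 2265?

July 26, 2260

Count 1902 days before October 10, 2265:
Day-of-year of July 26, 2260: 208.
Day-of-year of October 10, 2265: 283.
2260 has 366 days, so 366 − 208 = 158 days remain in 2260.
Full years: 2261: 365; 2262: 365; 2263: 365; 2264: 366. Sum = 1461.
Total: 158 + 1461 + 283 = 1902 days.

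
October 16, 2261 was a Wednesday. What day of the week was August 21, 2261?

Count forward from the earlier date (August 21, 2261) to the later (October 16, 2261):
August 2261: 31 − 21 = 10 days remain.
Then September (30): 30 days.
October 1–16, 2261: 16 days.
Total: 10 + 30 + 16 = 56 days.
56 is a multiple of 7, so August 21, 2261 falls on the same weekday: Wednesday.

Wednesday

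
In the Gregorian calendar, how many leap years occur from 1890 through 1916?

Years divisible by 4 in [1890, 1916]: 1892, 1896, 1900, 1904, 1908, 1912, 1916.
Of these, 1900 is divisible by 100 but not 400, so not leap.
Leap years: 7 − 1 = 6.

6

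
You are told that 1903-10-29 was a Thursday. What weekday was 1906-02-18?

Sunday

Day-of-year of October 29, 1903: 302.
Day-of-year of February 18, 1906: 49.
1903 has 365 days, so 365 − 302 = 63 days remain in 1903.
Full years: 1904: 366; 1905: 365. Sum = 731.
Total: 63 + 731 + 49 = 843 days.
843 mod 7 = 3, so 3 days after Thursday is Sunday.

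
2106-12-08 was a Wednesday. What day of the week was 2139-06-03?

Wednesday

From December 8, 2106 to December 8, 2138: 32 years, of which 8 contain a Feb 29 — 24×365 + 8×366 = 11688 days.
December 2138: 31 − 8 = 23 days remain.
Then January (31), February 2139 (28), March (31), April (30), May (31): 31 + 28 + 31 + 30 + 31 = 151 days.
June 1–3, 2139: 3 days.
Residual: 177 days.
Total: 11865 days.
11865 is a multiple of 7, so 2139-06-03 falls on the same weekday: Wednesday.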